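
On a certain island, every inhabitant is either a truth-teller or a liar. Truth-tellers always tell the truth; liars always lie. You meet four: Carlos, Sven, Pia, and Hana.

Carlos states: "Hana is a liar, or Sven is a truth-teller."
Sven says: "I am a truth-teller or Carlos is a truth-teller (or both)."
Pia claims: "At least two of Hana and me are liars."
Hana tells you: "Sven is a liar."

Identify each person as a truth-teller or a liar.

Carlos: liar, Sven: liar, Pia: liar, Hana: truth-teller

Consider Carlos. Suppose Carlos is a truth-teller.
Then no assignment of the remaining roles makes every statement match its speaker's type — contradiction.
So Carlos is a liar.
Consider Sven. Suppose Sven is a truth-teller.
Then Carlos's statement comes out true, contradicting Carlos being a liar.
So Sven is a liar.
With that fixed, Hana's statement is true, so Hana is a truth-teller.
With that fixed, Pia's statement is false, so Pia is a liar.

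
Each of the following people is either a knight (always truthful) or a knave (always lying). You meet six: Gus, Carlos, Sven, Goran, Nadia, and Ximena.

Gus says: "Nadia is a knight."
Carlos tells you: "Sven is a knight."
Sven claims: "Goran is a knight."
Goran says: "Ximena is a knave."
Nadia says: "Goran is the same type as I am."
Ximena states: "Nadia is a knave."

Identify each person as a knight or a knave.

Gus: knight, Carlos: knight, Sven: knight, Goran: knight, Nadia: knight, Ximena: knave

Consider Gus. Suppose Gus is a knave.
Then no assignment of the remaining roles makes every statement match its speaker's type — contradiction.
So Gus is a knight.
Consider Carlos. Suppose Carlos is a knave.
Then no assignment of the remaining roles makes every statement match its speaker's type — contradiction.
So Carlos is a knight.
Consider Sven. Suppose Sven is a knave.
Then Carlos's statement comes out false, contradicting Carlos being a knight.
So Sven is a knight.
Consider Goran. Suppose Goran is a knave.
Then Sven's statement comes out false, contradicting Sven being a knight.
So Goran is a knight.
Consider Nadia. Suppose Nadia is a knave.
Then Gus's statement comes out false, contradicting Gus being a knight.
So Nadia is a knight.
With that fixed, Ximena's statement is false, so Ximena is a knave.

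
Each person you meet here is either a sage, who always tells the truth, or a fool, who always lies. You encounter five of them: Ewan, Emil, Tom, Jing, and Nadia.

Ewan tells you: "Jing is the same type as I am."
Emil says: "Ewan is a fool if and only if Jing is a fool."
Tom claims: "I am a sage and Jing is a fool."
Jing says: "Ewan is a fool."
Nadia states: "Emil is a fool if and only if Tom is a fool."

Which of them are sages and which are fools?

Consider Ewan. Suppose Ewan is a sage.
Then no assignment of the remaining roles makes every statement match its speaker's type — contradiction.
So Ewan is a fool.
With that fixed, Jing's statement is true, so Jing is a sage.
With that fixed, Emil's statement is false, so Emil is a fool.
With that fixed, Tom's statement is false, so Tom is a fool.
With that fixed, Nadia's statement is true, so Nadia is a sage.

Ewan: fool, Emil: fool, Tom: fool, Jing: sage, Nadia: sage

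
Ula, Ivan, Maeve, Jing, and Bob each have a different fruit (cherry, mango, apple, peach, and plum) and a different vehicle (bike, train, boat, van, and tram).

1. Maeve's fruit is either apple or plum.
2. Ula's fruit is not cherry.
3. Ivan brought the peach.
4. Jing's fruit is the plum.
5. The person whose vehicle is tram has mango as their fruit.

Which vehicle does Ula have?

With clues 1–5, bike, boat, train, and van are impossible for Ula's vehicle.
That leaves tram.

tram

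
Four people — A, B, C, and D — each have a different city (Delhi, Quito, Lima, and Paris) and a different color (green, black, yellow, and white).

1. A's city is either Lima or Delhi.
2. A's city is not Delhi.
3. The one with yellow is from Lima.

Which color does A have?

yellow

With clues 1–3, black, green, and white are impossible for A's color.
That leaves yellow.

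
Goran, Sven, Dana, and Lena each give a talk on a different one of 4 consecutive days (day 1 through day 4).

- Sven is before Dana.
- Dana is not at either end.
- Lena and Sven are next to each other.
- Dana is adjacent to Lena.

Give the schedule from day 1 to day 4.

Sven, Lena, Dana, Goran

From clue 1: Sven is in {1,2,3}.
From clues 1–2: Sven is in {1,2}.
From clues 1–3: Dana → day 3, Goran → day 4.
From clues 1–4: Sven → day 1, Lena → day 2.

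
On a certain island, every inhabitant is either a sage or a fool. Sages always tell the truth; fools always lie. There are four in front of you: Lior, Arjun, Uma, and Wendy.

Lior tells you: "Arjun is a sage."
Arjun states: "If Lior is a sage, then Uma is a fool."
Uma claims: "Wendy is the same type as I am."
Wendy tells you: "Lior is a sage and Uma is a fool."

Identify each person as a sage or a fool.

Lior: sage, Arjun: sage, Uma: fool, Wendy: sage

Consider Lior. Suppose Lior is a fool.
Then no assignment of the remaining roles makes every statement match its speaker's type — contradiction.
So Lior is a sage.
Consider Arjun. Suppose Arjun is a fool.
Then Lior's statement comes out false, contradicting Lior being a sage.
So Arjun is a sage.
Consider Uma. Suppose Uma is a sage.
Then Arjun's statement comes out false, contradicting Arjun being a sage.
So Uma is a fool.
With that fixed, Wendy's statement is true, so Wendy is a sage.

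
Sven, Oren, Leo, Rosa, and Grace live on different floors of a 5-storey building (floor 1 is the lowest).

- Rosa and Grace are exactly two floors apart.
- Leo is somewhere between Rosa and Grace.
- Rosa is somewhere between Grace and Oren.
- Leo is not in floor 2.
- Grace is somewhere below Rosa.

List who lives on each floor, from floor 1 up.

Sven, Grace, Leo, Rosa, Oren

From clues 1–2: Leo is in {2,3,4}.
From clues 1–4: Leo is in {3,4}.
From clues 1–5: Sven → floor 1, Grace → floor 2, Leo → floor 3, Rosa → floor 4, Oren → floor 5.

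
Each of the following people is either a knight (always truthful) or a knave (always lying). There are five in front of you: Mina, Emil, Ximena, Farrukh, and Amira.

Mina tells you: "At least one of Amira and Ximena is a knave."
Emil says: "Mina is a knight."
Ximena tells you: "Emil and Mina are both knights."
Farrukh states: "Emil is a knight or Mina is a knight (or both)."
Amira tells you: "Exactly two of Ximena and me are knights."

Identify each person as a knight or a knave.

Mina: knight, Emil: knight, Ximena: knight, Farrukh: knight, Amira: knave

Consider Mina. Suppose Mina is a knave.
Then no assignment of the remaining roles makes every statement match its speaker's type — contradiction.
So Mina is a knight.
With that fixed, Emil's statement is true, so Emil is a knight.
With that fixed, Ximena's statement is true, so Ximena is a knight.
With that fixed, Farrukh's statement is true, so Farrukh is a knight.
Consider Amira. Suppose Amira is a knight.
Then Mina's statement comes out false, contradicting Mina being a knight.
So Amira is a knave.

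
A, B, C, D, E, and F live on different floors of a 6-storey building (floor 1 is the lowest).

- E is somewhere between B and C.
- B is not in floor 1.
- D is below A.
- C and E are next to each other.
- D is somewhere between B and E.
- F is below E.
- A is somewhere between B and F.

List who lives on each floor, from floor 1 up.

F, C, E, D, A, B

From clue 1: E is in {2,3,4,5}.
From clues 1–5: D is in {3,4}.
From clues 1–6: F → floor 1.
From clues 1–7: C → floor 2, E → floor 3, D → floor 4, A → floor 5, B → floor 6.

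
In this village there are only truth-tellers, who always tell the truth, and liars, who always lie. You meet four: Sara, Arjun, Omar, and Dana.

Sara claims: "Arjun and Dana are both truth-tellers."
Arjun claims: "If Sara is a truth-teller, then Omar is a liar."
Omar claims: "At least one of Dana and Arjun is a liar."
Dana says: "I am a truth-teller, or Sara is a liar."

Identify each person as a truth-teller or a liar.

Sara: truth-teller, Arjun: truth-teller, Omar: liar, Dana: truth-teller

Consider Sara. Suppose Sara is a liar.
Then no assignment of the remaining roles makes every statement match its speaker's type — contradiction.
So Sara is a truth-teller.
Consider Arjun. Suppose Arjun is a liar.
Then Sara's statement comes out false, contradicting Sara being a truth-teller.
So Arjun is a truth-teller.
Consider Omar. Suppose Omar is a truth-teller.
Then Arjun's statement comes out false, contradicting Arjun being a truth-teller.
So Omar is a liar.
Consider Dana. Suppose Dana is a liar.
Then Sara's statement comes out false, contradicting Sara being a truth-teller.
So Dana is a truth-teller.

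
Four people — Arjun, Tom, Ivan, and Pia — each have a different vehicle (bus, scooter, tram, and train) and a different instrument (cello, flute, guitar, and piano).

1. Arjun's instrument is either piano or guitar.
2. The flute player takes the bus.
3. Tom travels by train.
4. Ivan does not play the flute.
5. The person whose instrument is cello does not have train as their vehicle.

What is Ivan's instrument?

cello

With clues 1–4, flute is impossible for Ivan's instrument.
With clues 1–5, guitar and piano are impossible for Ivan's instrument.
That leaves cello.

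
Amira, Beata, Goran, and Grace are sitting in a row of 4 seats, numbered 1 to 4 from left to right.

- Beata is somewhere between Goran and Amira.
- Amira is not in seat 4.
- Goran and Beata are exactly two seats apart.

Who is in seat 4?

With clue 1, Beata is ruled out for seat 4.
With clues 1–2, Amira is ruled out for seat 4.
With clues 1–3, Grace is ruled out for seat 4.
So seat 4 is Goran.

Goran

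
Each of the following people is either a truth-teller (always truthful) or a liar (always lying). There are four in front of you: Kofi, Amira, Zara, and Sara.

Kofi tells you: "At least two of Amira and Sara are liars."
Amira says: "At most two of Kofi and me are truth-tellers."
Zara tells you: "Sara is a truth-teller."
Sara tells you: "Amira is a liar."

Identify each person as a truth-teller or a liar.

Kofi: liar, Amira: truth-teller, Zara: liar, Sara: liar

Regardless of anyone's role, Amira's statement is true, so Amira is a truth-teller.
With that fixed, Sara's statement is false, so Sara is a liar.
With that fixed, Kofi's statement is false, so Kofi is a liar.
With that fixed, Zara's statement is false, so Zara is a liar.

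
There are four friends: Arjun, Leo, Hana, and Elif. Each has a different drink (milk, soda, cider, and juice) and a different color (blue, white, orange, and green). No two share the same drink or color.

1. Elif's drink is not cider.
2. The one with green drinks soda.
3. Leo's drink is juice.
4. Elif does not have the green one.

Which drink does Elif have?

milk

Clue 1 rules out cider for Elif's drink.
With clues 1–3, juice is impossible for Elif's drink.
With clues 1–4, soda is impossible for Elif's drink.
That leaves milk.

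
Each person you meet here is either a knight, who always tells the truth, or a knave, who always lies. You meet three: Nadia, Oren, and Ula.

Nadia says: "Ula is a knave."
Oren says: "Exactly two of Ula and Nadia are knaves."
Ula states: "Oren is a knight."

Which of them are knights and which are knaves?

Nadia: knight, Oren: knave, Ula: knave

Consider Nadia. Suppose Nadia is a knave.
Then no assignment of the remaining roles makes every statement match its speaker's type — contradiction.
So Nadia is a knight.
With that fixed, Oren's statement is false, so Oren is a knave.
With that fixed, Ula's statement is false, so Ula is a knave.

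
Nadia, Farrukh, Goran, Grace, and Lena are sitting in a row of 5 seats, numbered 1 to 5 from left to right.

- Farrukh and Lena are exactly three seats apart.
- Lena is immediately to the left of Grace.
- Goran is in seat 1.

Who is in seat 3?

With clue 1, Farrukh and Lena are ruled out for seat 3.
With clues 1–3, Goran and Nadia are ruled out for seat 3.
So seat 3 is Grace.

Grace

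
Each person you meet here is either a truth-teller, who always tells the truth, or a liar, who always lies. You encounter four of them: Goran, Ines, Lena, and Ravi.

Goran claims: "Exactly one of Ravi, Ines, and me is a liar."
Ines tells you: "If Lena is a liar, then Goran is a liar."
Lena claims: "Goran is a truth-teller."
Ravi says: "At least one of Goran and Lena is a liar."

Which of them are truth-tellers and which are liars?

Consider Goran. Suppose Goran is a liar.
Then no assignment of the remaining roles makes every statement match its speaker's type — contradiction.
So Goran is a truth-teller.
With that fixed, Lena's statement is true, so Lena is a truth-teller.
With that fixed, Ravi's statement is false, so Ravi is a liar.
With that fixed, Ines's statement is true, so Ines is a truth-teller.

Goran: truth-teller, Ines: truth-teller, Lena: truth-teller, Ravi: liar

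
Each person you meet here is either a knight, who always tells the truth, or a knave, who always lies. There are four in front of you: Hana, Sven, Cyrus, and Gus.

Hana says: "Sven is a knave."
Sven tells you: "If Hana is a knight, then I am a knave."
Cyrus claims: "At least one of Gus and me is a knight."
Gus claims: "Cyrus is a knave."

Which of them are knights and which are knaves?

Hana: knave, Sven: knight, Cyrus: knight, Gus: knave

Consider Hana. Suppose Hana is a knight.
Then whichever role Sven has, Sven's statement has the wrong truth value — contradiction.
So Hana is a knave.
With that fixed, Sven's statement is true, so Sven is a knight.
Consider Cyrus. Suppose Cyrus is a knave.
Then no assignment of the remaining roles makes every statement match its speaker's type — contradiction.
So Cyrus is a knight.
With that fixed, Gus's statement is false, so Gus is a knave.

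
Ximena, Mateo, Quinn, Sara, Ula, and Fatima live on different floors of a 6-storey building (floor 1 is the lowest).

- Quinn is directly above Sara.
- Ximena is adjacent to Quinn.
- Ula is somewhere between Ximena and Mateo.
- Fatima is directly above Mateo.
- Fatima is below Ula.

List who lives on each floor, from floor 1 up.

From clue 1: Quinn is in {2,3,4,5,6}.
From clues 1–2: Ximena is in {3,4,5,6}.
From clues 1–4: Ximena is in {3,6}.
From clues 1–5: Mateo → floor 1, Fatima → floor 2, Ula → floor 3, Sara → floor 4, Quinn → floor 5, Ximena → floor 6.

Mateo, Fatima, Ula, Sara, Quinn, Ximena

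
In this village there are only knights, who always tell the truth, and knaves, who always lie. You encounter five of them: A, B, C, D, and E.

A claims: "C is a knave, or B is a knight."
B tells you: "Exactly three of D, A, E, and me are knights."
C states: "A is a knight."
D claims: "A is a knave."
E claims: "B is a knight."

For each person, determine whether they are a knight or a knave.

Consider A. Suppose A is a knave.
Then no assignment of the remaining roles makes every statement match its speaker's type — contradiction.
So A is a knight.
With that fixed, C's statement is true, so C is a knight.
With that fixed, D's statement is false, so D is a knave.
Consider B. Suppose B is a knave.
Then A's statement comes out false, contradicting A being a knight.
So B is a knight.
With that fixed, E's statement is true, so E is a knight.

A: knight, B: knight, C: knight, D: knave, E: knight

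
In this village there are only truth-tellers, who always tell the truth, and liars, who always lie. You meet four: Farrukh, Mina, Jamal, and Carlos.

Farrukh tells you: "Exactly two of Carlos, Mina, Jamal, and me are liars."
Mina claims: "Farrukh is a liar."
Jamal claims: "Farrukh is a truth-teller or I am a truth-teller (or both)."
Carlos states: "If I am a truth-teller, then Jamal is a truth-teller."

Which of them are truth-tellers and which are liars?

Consider Farrukh. Suppose Farrukh is a truth-teller.
Then no assignment of the remaining roles makes every statement match its speaker's type — contradiction.
So Farrukh is a liar.
With that fixed, Mina's statement is true, so Mina is a truth-teller.
Consider Jamal. Suppose Jamal is a liar.
Then whichever role Carlos has, Carlos's statement has the wrong truth value — contradiction.
So Jamal is a truth-teller.
With that fixed, Carlos's statement is true, so Carlos is a truth-teller.

Farrukh: liar, Mina: truth-teller, Jamal: truth-teller, Carlos: truth-teller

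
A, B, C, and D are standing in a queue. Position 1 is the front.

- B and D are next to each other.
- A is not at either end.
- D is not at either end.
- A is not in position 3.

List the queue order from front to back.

From clues 1–2: A is in {2,3}.
From clues 1–4: C → position 1, A → position 2, D → position 3, B → position 4.

C, A, D, B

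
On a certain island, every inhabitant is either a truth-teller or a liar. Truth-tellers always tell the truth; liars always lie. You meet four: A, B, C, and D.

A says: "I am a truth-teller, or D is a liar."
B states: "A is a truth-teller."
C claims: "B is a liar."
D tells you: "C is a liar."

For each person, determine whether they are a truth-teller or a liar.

Consider A. Suppose A is a liar.
Then no assignment of the remaining roles makes every statement match its speaker's type — contradiction.
So A is a truth-teller.
With that fixed, B's statement is true, so B is a truth-teller.
With that fixed, C's statement is false, so C is a liar.
With that fixed, D's statement is true, so D is a truth-teller.

A: truth-teller, B: truth-teller, C: liar, D: truth-teller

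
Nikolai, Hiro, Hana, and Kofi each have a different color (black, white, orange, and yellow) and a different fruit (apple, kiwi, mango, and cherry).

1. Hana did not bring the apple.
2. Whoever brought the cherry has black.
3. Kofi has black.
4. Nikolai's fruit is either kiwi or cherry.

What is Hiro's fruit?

apple

With clues 1–3, cherry is impossible for Hiro's fruit.
With clues 1–4, kiwi and mango are impossible for Hiro's fruit.
That leaves apple.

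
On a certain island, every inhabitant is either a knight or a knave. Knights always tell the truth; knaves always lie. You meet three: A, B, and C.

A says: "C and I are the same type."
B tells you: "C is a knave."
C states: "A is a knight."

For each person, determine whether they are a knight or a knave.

A: knight, B: knave, C: knight

Consider A. Suppose A is a knave.
Then no assignment of the remaining roles makes every statement match its speaker's type — contradiction.
So A is a knight.
With that fixed, C's statement is true, so C is a knight.
With that fixed, B's statement is false, so B is a knave.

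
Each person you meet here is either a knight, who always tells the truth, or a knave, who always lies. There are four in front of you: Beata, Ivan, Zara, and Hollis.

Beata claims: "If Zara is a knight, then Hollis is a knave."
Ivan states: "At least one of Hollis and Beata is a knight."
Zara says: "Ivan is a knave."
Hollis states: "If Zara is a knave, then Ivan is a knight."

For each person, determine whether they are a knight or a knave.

Consider Beata. Suppose Beata is a knave.
Then no assignment of the remaining roles makes every statement match its speaker's type — contradiction.
So Beata is a knight.
With that fixed, Ivan's statement is true, so Ivan is a knight.
With that fixed, Zara's statement is false, so Zara is a knave.
With that fixed, Hollis's statement is true, so Hollis is a knight.

Beata: knight, Ivan: knight, Zara: knave, Hollis: knight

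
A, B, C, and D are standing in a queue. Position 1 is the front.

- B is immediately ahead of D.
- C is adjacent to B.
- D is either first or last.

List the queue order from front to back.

A, C, B, D

From clue 1: B is in {1,2,3}.
From clues 1–2: A is in {1,4}.
From clues 1–3: A → position 1, C → position 2, B → position 3, D → position 4.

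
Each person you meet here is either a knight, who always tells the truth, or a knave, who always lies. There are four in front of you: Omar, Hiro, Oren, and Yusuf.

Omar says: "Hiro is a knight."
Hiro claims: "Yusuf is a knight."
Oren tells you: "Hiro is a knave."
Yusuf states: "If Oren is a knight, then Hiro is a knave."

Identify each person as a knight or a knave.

Consider Omar. Suppose Omar is a knave.
Then no assignment of the remaining roles makes every statement match its speaker's type — contradiction.
So Omar is a knight.
Consider Hiro. Suppose Hiro is a knave.
Then Omar's statement comes out false, contradicting Omar being a knight.
So Hiro is a knight.
With that fixed, Oren's statement is false, so Oren is a knave.
With that fixed, Yusuf's statement is true, so Yusuf is a knight.

Omar: knight, Hiro: knight, Oren: knave, Yusuf: knight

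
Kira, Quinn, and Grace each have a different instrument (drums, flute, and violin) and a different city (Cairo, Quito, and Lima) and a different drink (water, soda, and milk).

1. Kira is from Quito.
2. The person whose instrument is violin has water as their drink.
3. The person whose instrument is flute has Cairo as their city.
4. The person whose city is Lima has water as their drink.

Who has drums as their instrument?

Kira

With clues 1–4, Grace and Quinn are impossible for the one with instrument drums.
That leaves Kira.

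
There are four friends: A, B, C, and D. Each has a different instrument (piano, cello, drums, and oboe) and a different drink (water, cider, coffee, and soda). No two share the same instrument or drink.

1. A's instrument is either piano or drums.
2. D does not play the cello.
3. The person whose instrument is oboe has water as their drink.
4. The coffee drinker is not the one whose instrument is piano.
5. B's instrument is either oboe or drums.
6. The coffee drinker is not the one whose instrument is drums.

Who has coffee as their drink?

C

With clues 1–6, A, B, and D are impossible for the one with drink coffee.
That leaves C.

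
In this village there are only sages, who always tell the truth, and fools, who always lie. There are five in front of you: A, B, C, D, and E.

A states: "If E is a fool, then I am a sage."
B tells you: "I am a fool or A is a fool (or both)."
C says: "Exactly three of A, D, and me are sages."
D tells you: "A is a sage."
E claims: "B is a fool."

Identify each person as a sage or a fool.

Consider A. Suppose A is a sage.
Then whichever role B has, B's statement has the wrong truth value — contradiction.
So A is a fool.
With that fixed, B's statement is true, so B is a sage.
With that fixed, C's statement is false, so C is a fool.
With that fixed, D's statement is false, so D is a fool.
With that fixed, E's statement is false, so E is a fool.

A: fool, B: sage, C: fool, D: fool, E: fool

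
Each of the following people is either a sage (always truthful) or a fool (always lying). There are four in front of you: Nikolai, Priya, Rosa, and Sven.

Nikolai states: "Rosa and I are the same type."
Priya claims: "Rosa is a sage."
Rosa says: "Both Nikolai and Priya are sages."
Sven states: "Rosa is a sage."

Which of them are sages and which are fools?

Nikolai: sage, Priya: sage, Rosa: sage, Sven: sage

Consider Nikolai. Suppose Nikolai is a fool.
Then no assignment of the remaining roles makes every statement match its speaker's type — contradiction.
So Nikolai is a sage.
Consider Priya. Suppose Priya is a fool.
Then no assignment of the remaining roles makes every statement match its speaker's type — contradiction.
So Priya is a sage.
With that fixed, Rosa's statement is true, so Rosa is a sage.
With that fixed, Sven's statement is true, so Sven is a sage.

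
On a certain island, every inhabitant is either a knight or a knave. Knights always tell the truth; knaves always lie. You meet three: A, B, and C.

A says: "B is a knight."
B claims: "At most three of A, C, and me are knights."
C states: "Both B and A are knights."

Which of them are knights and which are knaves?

A: knight, B: knight, C: knight

Regardless of anyone's role, B's statement is true, so B is a knight.
With that fixed, A's statement is true, so A is a knight.
With that fixed, C's statement is true, so C is a knight.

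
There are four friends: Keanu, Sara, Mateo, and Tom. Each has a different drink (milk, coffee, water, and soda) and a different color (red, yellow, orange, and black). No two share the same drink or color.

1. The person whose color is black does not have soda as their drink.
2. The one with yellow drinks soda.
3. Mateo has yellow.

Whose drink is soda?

With clues 1–3, Keanu, Sara, and Tom are impossible for the one with drink soda.
That leaves Mateo.

Mateo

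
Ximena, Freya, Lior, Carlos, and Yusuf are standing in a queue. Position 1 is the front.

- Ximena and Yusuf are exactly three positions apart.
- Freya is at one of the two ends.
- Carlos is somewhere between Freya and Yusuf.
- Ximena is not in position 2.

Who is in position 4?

With clues 1–2, Freya is ruled out for position 4.
With clues 1–3, Yusuf is ruled out for position 4.
With clues 1–4, Carlos and Lior are ruled out for position 4.
So position 4 is Ximena.

Ximena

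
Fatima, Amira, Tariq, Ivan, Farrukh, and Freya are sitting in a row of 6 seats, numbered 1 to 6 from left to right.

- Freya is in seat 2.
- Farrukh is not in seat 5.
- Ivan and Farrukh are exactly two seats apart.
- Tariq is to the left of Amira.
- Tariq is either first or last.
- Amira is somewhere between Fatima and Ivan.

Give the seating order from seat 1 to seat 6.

From clue 1: Freya → seat 2.
From clues 1–2: Farrukh is in {1,3,4,6}.
From clues 1–4: Amira is in {3,4,5,6}.
From clues 1–5: Tariq → seat 1.
From clues 1–6: Fatima → seat 3, Farrukh → seat 4, Amira → seat 5, Ivan → seat 6.

Tariq, Freya, Fatima, Farrukh, Amira, Ivan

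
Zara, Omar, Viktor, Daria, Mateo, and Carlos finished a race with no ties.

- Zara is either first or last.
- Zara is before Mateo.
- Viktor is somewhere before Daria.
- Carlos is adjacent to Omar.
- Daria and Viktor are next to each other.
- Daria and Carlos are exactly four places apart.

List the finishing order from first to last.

From clue 1: Zara is in {1,6}.
From clues 1–2: Zara → place 1.
From clues 1–3: Viktor is in {2,3,4,5}.
From clues 1–5: Mateo is in {2,4,6}.
From clues 1–6: Carlos → place 2, Omar → place 3, Mateo → place 4, Viktor → place 5, Daria → place 6.

Zara, Carlos, Omar, Mateo, Viktor, Daria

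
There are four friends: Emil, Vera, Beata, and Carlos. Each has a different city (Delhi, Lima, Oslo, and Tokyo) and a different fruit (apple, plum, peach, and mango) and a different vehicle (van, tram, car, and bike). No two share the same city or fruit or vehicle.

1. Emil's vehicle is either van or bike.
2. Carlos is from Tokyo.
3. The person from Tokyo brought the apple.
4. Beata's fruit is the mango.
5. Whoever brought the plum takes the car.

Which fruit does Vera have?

With clues 1–3, apple is impossible for Vera's fruit.
With clues 1–4, mango is impossible for Vera's fruit.
With clues 1–5, peach is impossible for Vera's fruit.
That leaves plum.

plum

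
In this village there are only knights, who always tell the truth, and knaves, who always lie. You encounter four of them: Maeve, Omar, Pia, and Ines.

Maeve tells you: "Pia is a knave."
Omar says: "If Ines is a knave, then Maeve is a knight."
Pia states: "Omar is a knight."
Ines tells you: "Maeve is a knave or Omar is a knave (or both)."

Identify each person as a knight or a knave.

Maeve: knave, Omar: knight, Pia: knight, Ines: knight

Consider Maeve. Suppose Maeve is a knight.
Then no assignment of the remaining roles makes every statement match its speaker's type — contradiction.
So Maeve is a knave.
With that fixed, Ines's statement is true, so Ines is a knight.
With that fixed, Omar's statement is true, so Omar is a knight.
With that fixed, Pia's statement is true, so Pia is a knight.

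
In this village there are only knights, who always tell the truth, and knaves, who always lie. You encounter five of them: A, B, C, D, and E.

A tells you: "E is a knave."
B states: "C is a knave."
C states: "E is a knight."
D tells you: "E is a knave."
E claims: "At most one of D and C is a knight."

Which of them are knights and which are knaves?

A: knave, B: knave, C: knight, D: knave, E: knight

Consider A. Suppose A is a knight.
Then no assignment of the remaining roles makes every statement match its speaker's type — contradiction.
So A is a knave.
Consider B. Suppose B is a knight.
Then no assignment of the remaining roles makes every statement match its speaker's type — contradiction.
So B is a knave.
Consider C. Suppose C is a knave.
Then B's statement comes out true, contradicting B being a knave.
So C is a knight.
Consider D. Suppose D is a knight.
Then no assignment of the remaining roles makes every statement match its speaker's type — contradiction.
So D is a knave.
With that fixed, E's statement is true, so E is a knight.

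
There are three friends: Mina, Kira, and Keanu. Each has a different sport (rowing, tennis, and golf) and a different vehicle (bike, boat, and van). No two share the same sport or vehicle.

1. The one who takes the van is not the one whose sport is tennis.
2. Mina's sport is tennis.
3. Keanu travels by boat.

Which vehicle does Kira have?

van

With clues 1–3, bike and boat are impossible for Kira's vehicle.
That leaves van.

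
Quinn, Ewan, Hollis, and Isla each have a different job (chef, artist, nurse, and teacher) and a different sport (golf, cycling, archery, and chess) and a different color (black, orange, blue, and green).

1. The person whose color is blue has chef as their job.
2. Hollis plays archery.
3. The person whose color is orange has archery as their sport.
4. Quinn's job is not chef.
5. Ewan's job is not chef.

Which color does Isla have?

With clues 1–3, orange is impossible for Isla's color.
With clues 1–5, black and green are impossible for Isla's color.
That leaves blue.

blue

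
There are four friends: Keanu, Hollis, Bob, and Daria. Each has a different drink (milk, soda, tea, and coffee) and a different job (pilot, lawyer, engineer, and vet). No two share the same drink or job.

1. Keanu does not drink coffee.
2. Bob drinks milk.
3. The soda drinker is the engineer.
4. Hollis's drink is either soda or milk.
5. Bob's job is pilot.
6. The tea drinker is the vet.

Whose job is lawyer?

Daria

With clues 1–4, Hollis is impossible for the one with job lawyer.
With clues 1–5, Bob is impossible for the one with job lawyer.
With clues 1–6, Keanu is impossible for the one with job lawyer.
That leaves Daria.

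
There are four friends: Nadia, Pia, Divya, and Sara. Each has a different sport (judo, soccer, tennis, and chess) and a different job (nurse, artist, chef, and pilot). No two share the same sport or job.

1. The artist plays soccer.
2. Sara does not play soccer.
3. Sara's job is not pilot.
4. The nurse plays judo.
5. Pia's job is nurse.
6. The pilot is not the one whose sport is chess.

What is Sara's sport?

chess

With clues 1–2, soccer is impossible for Sara's sport.
With clues 1–5, judo is impossible for Sara's sport.
With clues 1–6, tennis is impossible for Sara's sport.
That leaves chess.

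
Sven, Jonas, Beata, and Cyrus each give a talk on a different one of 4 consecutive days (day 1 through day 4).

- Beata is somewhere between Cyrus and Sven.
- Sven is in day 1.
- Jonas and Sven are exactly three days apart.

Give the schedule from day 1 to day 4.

Sven, Beata, Cyrus, Jonas

From clue 1: Beata is in {2,3}.
From clues 1–2: Sven → day 1.
From clues 1–3: Beata → day 2, Cyrus → day 3, Jonas → day 4.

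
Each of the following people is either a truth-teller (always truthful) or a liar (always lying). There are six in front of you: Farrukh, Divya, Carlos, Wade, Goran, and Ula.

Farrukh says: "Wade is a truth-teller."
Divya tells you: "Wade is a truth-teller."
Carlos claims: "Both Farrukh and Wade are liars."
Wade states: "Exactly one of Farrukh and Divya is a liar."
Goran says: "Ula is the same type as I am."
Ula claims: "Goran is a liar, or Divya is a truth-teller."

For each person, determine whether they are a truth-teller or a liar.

Consider Farrukh. Suppose Farrukh is a truth-teller.
Then no assignment of the remaining roles makes every statement match its speaker's type — contradiction.
So Farrukh is a liar.
Consider Divya. Suppose Divya is a truth-teller.
Then no assignment of the remaining roles makes every statement match its speaker's type — contradiction.
So Divya is a liar.
With that fixed, Wade's statement is false, so Wade is a liar.
With that fixed, Carlos's statement is true, so Carlos is a truth-teller.
Consider Goran. Suppose Goran is a truth-teller.
Then no assignment of the remaining roles makes every statement match its speaker's type — contradiction.
So Goran is a liar.
With that fixed, Ula's statement is true, so Ula is a truth-teller.

Farrukh: liar, Divya: liar, Carlos: truth-teller, Wade: liar, Goran: liar, Ula: truth-teller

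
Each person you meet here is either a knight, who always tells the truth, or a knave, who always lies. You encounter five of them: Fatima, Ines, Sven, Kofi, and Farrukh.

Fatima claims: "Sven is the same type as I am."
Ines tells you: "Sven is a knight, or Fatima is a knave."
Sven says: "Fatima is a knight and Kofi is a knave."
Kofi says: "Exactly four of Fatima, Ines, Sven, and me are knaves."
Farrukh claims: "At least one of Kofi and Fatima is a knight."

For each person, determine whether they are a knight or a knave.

Consider Fatima. Suppose Fatima is a knave.
Then no assignment of the remaining roles makes every statement match its speaker's type — contradiction.
So Fatima is a knight.
With that fixed, Kofi's statement is false, so Kofi is a knave.
With that fixed, Farrukh's statement is true, so Farrukh is a knight.
With that fixed, Sven's statement is true, so Sven is a knight.
With that fixed, Ines's statement is true, so Ines is a knight.

Fatima: knight, Ines: knight, Sven: knight, Kofi: knave, Farrukh: knight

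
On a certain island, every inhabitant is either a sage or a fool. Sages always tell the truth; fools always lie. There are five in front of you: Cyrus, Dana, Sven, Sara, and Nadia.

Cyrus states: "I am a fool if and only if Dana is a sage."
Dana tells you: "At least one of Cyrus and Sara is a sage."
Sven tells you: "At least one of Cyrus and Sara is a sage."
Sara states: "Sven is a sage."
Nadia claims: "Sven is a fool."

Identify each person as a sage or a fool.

Consider Cyrus. Suppose Cyrus is a sage.
Then no assignment of the remaining roles makes every statement match its speaker's type — contradiction.
So Cyrus is a fool.
Consider Dana. Suppose Dana is a sage.
Then Cyrus's statement comes out true, contradicting Cyrus being a fool.
So Dana is a fool.
Consider Sven. Suppose Sven is a sage.
Then no assignment of the remaining roles makes every statement match its speaker's type — contradiction.
So Sven is a fool.
With that fixed, Sara's statement is false, so Sara is a fool.
With that fixed, Nadia's statement is true, so Nadia is a sage.

Cyrus: fool, Dana: fool, Sven: fool, Sara: fool, Nadia: sage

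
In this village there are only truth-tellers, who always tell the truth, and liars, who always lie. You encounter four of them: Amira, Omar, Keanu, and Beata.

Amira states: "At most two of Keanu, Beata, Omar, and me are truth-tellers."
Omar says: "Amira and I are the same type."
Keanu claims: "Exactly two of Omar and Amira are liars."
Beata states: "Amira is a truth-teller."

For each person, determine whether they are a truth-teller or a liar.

Amira: truth-teller, Omar: liar, Keanu: liar, Beata: truth-teller

Consider Amira. Suppose Amira is a liar.
Then whichever role Omar has, Omar's statement has the wrong truth value — contradiction.
So Amira is a truth-teller.
With that fixed, Keanu's statement is false, so Keanu is a liar.
With that fixed, Beata's statement is true, so Beata is a truth-teller.
Consider Omar. Suppose Omar is a truth-teller.
Then Amira's statement comes out false, contradicting Amira being a truth-teller.
So Omar is a liar.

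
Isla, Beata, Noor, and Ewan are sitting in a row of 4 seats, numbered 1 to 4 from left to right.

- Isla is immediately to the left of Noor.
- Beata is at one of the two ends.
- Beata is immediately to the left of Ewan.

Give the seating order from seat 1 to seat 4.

Beata, Ewan, Isla, Noor

From clue 1: Isla is in {1,2,3}.
From clues 1–2: Beata is in {1,4}.
From clues 1–3: Beata → seat 1, Ewan → seat 2, Isla → seat 3, Noor → seat 4.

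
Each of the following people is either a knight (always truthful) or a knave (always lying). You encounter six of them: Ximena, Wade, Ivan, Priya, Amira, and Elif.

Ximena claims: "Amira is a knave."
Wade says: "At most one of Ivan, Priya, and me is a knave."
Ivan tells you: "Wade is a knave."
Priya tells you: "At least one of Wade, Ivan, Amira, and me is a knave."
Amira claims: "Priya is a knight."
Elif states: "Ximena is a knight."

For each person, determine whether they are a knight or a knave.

Ximena: knave, Wade: knight, Ivan: knave, Priya: knight, Amira: knight, Elif: knave

Consider Ximena. Suppose Ximena is a knight.
Then no assignment of the remaining roles makes every statement match its speaker's type — contradiction.
So Ximena is a knave.
With that fixed, Elif's statement is false, so Elif is a knave.
Consider Wade. Suppose Wade is a knave.
Then no assignment of the remaining roles makes every statement match its speaker's type — contradiction.
So Wade is a knight.
With that fixed, Ivan's statement is false, so Ivan is a knave.
With that fixed, Priya's statement is true, so Priya is a knight.
With that fixed, Amira's statement is true, so Amira is a knight.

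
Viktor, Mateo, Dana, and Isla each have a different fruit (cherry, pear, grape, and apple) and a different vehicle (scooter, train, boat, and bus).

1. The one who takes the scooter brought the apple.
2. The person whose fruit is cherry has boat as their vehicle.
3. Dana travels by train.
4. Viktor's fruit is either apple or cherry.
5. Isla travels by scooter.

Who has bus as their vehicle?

Mateo

With clues 1–3, Dana is impossible for the one with vehicle bus.
With clues 1–4, Viktor is impossible for the one with vehicle bus.
With clues 1–5, Isla is impossible for the one with vehicle bus.
That leaves Mateo.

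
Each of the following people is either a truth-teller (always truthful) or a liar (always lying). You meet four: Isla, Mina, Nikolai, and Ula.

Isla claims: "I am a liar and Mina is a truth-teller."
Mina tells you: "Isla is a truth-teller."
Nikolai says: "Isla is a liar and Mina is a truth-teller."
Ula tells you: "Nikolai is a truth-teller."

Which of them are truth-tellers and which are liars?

Isla: liar, Mina: liar, Nikolai: liar, Ula: liar

Consider Isla. Suppose Isla is a truth-teller.
Then Isla's own statement would have to be true, but it can't be — contradiction.
So Isla is a liar.
With that fixed, Mina's statement is false, so Mina is a liar.
With that fixed, Nikolai's statement is false, so Nikolai is a liar.
With that fixed, Ula's statement is false, so Ula is a liar.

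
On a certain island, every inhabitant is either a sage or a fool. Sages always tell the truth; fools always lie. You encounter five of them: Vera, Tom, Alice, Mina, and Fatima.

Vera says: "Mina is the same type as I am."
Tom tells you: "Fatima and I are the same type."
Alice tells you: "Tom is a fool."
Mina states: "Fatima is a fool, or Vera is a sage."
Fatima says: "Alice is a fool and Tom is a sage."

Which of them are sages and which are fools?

Vera: sage, Tom: sage, Alice: fool, Mina: sage, Fatima: sage

Consider Vera. Suppose Vera is a fool.
Then no assignment of the remaining roles makes every statement match its speaker's type — contradiction.
So Vera is a sage.
With that fixed, Mina's statement is true, so Mina is a sage.
Consider Tom. Suppose Tom is a fool.
Then no assignment of the remaining roles makes every statement match its speaker's type — contradiction.
So Tom is a sage.
With that fixed, Alice's statement is false, so Alice is a fool.
With that fixed, Fatima's statement is true, so Fatima is a sage.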